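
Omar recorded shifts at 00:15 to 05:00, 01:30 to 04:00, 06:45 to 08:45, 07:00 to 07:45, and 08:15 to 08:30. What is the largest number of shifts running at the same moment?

2

At 01:30, 2 of the intervals are simultaneously active.
No point has more.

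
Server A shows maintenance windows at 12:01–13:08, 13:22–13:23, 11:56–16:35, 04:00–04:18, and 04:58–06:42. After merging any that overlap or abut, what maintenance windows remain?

04:00–04:18, 04:58–06:42, 11:56–16:35

Sort by start: 04:00–04:18, 04:58–06:42, 11:56–16:35, 12:01–13:08, 13:22–13:23.
04:58–06:42 is disjoint → start new block.
11:56–16:35 is disjoint → start new block.
12:01–13:08 overlaps/touches 11:56–16:35 → extend to 11:56–16:35.
13:22–13:23 overlaps/touches 11:56–16:35 → extend to 11:56–16:35.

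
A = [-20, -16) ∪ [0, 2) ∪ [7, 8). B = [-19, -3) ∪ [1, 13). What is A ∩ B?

[-20, -16) ∩ B → [-19, -16).
[0, 2) ∩ B → [1, 2).
[7, 8) ∩ B → [7, 8).

[-19, -16) ∪ [1, 2) ∪ [7, 8)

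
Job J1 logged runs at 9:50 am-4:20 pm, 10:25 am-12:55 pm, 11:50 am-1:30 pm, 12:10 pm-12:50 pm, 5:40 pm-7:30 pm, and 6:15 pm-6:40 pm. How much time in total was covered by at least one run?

Merged: 9:50 am–4:20 pm, 5:40 pm–7:30 pm.
Lengths: 6 h 30 min + 1 h 50 min = 8 h 20 min.

8 h 20 min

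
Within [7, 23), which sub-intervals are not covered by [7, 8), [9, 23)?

[8, 9)

Covered (merged): [7, 8), [9, 23).
Gaps within [7, 23): [8, 9).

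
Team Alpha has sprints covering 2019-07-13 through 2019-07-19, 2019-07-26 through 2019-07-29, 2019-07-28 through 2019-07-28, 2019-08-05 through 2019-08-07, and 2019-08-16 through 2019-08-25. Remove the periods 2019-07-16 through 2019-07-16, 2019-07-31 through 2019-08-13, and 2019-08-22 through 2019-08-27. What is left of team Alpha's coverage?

Merge the first list: 2019-07-13 through 2019-07-19, 2019-07-26 through 2019-07-29, 2019-08-05 through 2019-08-07, 2019-08-16 through 2019-08-25.
2019-07-13 through 2019-07-19 \ B = 2019-07-13 through 2019-07-15, 2019-07-17 through 2019-07-19.
2019-07-26 through 2019-07-29: nothing removed.
2019-08-05 through 2019-08-07: entirely removed.
2019-08-16 through 2019-08-25 \ B = 2019-08-16 through 2019-08-21.

2019-07-13 through 2019-07-15, 2019-07-17 through 2019-07-19, 2019-07-26 through 2019-07-29, 2019-08-16 through 2019-08-21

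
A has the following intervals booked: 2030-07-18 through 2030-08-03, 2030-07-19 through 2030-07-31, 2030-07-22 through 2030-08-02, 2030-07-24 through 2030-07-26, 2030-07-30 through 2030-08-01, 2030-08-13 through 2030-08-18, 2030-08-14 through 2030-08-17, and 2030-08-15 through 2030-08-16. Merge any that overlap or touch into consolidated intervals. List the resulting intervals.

2030-07-18 through 2030-08-03, 2030-08-13 through 2030-08-18

2030-07-19 through 2030-07-31 overlaps/touches 2030-07-18 through 2030-08-03 → extend to 2030-07-18 through 2030-08-03.
2030-07-22 through 2030-08-02 overlaps/touches 2030-07-18 through 2030-08-03 → extend to 2030-07-18 through 2030-08-03.
2030-07-24 through 2030-07-26 overlaps/touches 2030-07-18 through 2030-08-03 → extend to 2030-07-18 through 2030-08-03.
2030-07-30 through 2030-08-01 overlaps/touches 2030-07-18 through 2030-08-03 → extend to 2030-07-18 through 2030-08-03.
2030-08-13 through 2030-08-18 is disjoint → start new block.
2030-08-14 through 2030-08-17 overlaps/touches 2030-08-13 through 2030-08-18 → extend to 2030-08-13 through 2030-08-18.
2030-08-15 through 2030-08-16 overlaps/touches 2030-08-13 through 2030-08-18 → extend to 2030-08-13 through 2030-08-18.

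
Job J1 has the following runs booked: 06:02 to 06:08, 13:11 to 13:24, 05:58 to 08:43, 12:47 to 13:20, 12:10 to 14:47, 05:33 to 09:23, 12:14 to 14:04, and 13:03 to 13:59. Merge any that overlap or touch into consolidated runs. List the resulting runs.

05:33-09:23, 12:10-14:47

Sort by start: 05:33-09:23, 05:58-08:43, 06:02-06:08, 12:10-14:47, 12:14-14:04, 12:47-13:20, 13:03-13:59, 13:11-13:24.
05:58-08:43 overlaps/touches 05:33-09:23 → extend to 05:33-09:23.
06:02-06:08 overlaps/touches 05:33-09:23 → extend to 05:33-09:23.
12:10-14:47 is disjoint → start new block.
12:14-14:04 overlaps/touches 12:10-14:47 → extend to 12:10-14:47.
12:47-13:20 overlaps/touches 12:10-14:47 → extend to 12:10-14:47.
13:03-13:59 overlaps/touches 12:10-14:47 → extend to 12:10-14:47.
13:11-13:24 overlaps/touches 12:10-14:47 → extend to 12:10-14:47.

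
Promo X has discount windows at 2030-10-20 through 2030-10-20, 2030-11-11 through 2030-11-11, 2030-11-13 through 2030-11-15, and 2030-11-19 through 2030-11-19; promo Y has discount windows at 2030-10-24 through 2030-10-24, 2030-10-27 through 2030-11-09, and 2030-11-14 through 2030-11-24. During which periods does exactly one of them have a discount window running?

Only in the first: 2030-10-20 through 2030-10-20, 2030-11-11 through 2030-11-11, 2030-11-13 through 2030-11-13.
Only in the second: 2030-10-24 through 2030-10-24, 2030-10-27 through 2030-11-09, 2030-11-16 through 2030-11-18, 2030-11-20 through 2030-11-24.
Together these are the periods covered by exactly one.

2030-10-20 through 2030-10-20, 2030-10-24 through 2030-10-24, 2030-10-27 through 2030-11-09, 2030-11-11 through 2030-11-11, 2030-11-13 through 2030-11-13, 2030-11-16 through 2030-11-18, 2030-11-20 through 2030-11-24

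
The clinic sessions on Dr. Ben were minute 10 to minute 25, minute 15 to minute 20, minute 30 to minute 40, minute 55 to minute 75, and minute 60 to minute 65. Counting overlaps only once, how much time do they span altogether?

Merged: minute 10 to minute 25, minute 30 to minute 40, minute 55 to minute 75.
Lengths: 15 minutes + 10 minutes + 20 minutes = 45 minutes.

45 minutes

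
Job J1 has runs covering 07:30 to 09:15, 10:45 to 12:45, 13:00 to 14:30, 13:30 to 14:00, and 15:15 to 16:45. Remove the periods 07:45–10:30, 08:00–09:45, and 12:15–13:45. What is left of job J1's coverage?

Merge the first list: 07:30–09:15, 10:45–12:45, 13:00–14:30, 15:15–16:45.
Merge the second list: 07:45–10:30, 12:15–13:45.
07:30–09:15 minus B → 07:30–07:45.
10:45–12:45 minus B → 10:45–12:15.
13:00–14:30 minus B → 13:45–14:30.
15:15–16:45: no B overlap → unchanged.

07:30–07:45, 10:45–12:15, 13:45–14:30, 15:15–16:45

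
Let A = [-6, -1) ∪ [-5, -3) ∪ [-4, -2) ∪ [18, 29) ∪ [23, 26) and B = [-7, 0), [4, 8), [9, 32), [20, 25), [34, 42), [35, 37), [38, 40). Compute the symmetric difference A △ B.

A, merged: [-6, -1), [18, 29).
B, merged: [-7, 0), [4, 8), [9, 32), [34, 42).
Only in the first: none.
Only in the second: [-7, -6), [-1, 0), [4, 8), [9, 18), [29, 32), [34, 42).
Together these are the periods covered by exactly one.

[-7, -6) ∪ [-1, 0) ∪ [4, 8) ∪ [9, 18) ∪ [29, 32) ∪ [34, 42)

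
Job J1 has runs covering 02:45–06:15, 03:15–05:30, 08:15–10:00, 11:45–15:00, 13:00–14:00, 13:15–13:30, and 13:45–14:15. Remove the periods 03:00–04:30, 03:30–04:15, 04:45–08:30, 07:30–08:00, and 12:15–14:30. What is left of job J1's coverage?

First set merges to 02:45-06:15, 08:15-10:00, 11:45-15:00.
Second set merges to 03:00-04:30, 04:45-08:30, 12:15-14:30.
02:45-06:15 minus B → 02:45-03:00, 04:30-04:45.
08:15-10:00 minus B → 08:30-10:00.
11:45-15:00 minus B → 11:45-12:15, 14:30-15:00.

02:45-03:00, 04:30-04:45, 08:30-10:00, 11:45-12:15, 14:30-15:00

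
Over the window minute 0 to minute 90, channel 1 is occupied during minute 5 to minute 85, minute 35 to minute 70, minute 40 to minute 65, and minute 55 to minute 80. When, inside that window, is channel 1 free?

The merged coverage is minute 5 to minute 85.
Complement within minute 0 to minute 90: minute 0 to minute 5, minute 85 to minute 90.

minute 0 to minute 5, minute 85 to minute 90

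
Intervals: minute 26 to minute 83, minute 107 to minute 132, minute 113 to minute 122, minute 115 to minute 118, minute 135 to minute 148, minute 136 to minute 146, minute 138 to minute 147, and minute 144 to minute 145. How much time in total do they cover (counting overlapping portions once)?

Merged: minute 26 to minute 83, minute 107 to minute 132, minute 135 to minute 148.
Lengths: 57 minutes + 25 minutes + 13 minutes = 95 minutes.

95 minutes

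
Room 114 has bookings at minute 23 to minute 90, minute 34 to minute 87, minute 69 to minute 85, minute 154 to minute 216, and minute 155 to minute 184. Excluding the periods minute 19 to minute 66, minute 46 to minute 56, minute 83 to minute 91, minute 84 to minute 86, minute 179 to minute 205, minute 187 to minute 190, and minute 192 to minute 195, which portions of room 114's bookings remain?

minute 66 to minute 83, minute 154 to minute 179, minute 205 to minute 216

Merge the first list: minute 23 to minute 90, minute 154 to minute 216.
Merge the second list: minute 19 to minute 66, minute 83 to minute 91, minute 179 to minute 205.
minute 23 to minute 90 \ B = minute 66 to minute 83.
minute 154 to minute 216 \ B = minute 154 to minute 179, minute 205 to minute 216.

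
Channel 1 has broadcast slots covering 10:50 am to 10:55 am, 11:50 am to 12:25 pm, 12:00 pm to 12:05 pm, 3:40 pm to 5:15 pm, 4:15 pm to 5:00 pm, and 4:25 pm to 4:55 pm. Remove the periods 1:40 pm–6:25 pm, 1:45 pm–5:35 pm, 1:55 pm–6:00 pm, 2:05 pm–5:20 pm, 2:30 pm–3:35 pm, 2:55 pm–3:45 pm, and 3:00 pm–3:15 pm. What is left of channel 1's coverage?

10:50 am–10:55 am, 11:50 am–12:25 pm

First set merges to 10:50 am–10:55 am, 11:50 am–12:25 pm, 3:40 pm–5:15 pm.
Second set merges to 1:40 pm–6:25 pm.
10:50 am–10:55 am: no B overlap → unchanged.
11:50 am–12:25 pm: no B overlap → unchanged.
3:40 pm–5:15 pm: fully covered by B → removed.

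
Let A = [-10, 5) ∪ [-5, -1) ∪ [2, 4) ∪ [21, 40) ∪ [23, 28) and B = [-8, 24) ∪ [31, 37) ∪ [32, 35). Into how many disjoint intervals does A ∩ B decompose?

3

Merge the first list: [-10, 5), [21, 40).
Merge the second list: [-8, 24), [31, 37).
A ∩ B = [-8, 5), [21, 24), [31, 37).
That is 3 disjoint pieces.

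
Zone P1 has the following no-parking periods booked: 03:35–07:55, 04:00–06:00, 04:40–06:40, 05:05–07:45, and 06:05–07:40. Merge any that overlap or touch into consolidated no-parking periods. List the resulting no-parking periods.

04:00-06:00 overlaps/touches 03:35-07:55 → extend to 03:35-07:55.
04:40-06:40 overlaps/touches 03:35-07:55 → extend to 03:35-07:55.
05:05-07:45 overlaps/touches 03:35-07:55 → extend to 03:35-07:55.
06:05-07:40 overlaps/touches 03:35-07:55 → extend to 03:35-07:55.

03:35-07:55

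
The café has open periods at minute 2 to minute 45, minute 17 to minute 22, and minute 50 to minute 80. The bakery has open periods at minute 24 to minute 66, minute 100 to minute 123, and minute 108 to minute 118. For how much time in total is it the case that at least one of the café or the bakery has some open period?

101 minutes

A, merged: minute 2 to minute 45, minute 50 to minute 80.
B, merged: minute 24 to minute 66, minute 100 to minute 123.
A ∪ B = minute 2 to minute 80, minute 100 to minute 123.
Total: 78 minutes + 23 minutes = 101 minutes.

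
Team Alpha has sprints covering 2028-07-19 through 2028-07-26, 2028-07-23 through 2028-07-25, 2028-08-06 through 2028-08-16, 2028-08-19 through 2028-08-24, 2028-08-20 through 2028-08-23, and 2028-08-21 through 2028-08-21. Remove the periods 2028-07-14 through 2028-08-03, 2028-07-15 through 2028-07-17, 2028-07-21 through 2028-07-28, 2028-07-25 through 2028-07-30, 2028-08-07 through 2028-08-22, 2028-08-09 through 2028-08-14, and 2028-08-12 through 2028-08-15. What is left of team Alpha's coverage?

Merge the first list: 2028-07-19 through 2028-07-26, 2028-08-06 through 2028-08-16, 2028-08-19 through 2028-08-24.
Merge the second list: 2028-07-14 through 2028-08-03, 2028-08-07 through 2028-08-22.
2028-07-19 through 2028-07-26: fully covered by B → removed.
2028-08-06 through 2028-08-16 minus B → 2028-08-06 through 2028-08-06.
2028-08-19 through 2028-08-24 minus B → 2028-08-23 through 2028-08-24.

2028-08-06 through 2028-08-06, 2028-08-23 through 2028-08-24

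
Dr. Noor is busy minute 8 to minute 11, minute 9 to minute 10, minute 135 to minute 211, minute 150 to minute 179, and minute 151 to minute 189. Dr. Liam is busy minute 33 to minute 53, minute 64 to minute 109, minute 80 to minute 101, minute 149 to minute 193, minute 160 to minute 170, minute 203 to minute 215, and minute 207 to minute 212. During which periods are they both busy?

A, merged: minute 8 to minute 11, minute 135 to minute 211.
B, merged: minute 33 to minute 53, minute 64 to minute 109, minute 149 to minute 193, minute 203 to minute 215.
minute 8 to minute 11 falls entirely outside B.
minute 135 to minute 211 overlaps B on minute 149 to minute 193, minute 203 to minute 211.

minute 149 to minute 193, minute 203 to minute 211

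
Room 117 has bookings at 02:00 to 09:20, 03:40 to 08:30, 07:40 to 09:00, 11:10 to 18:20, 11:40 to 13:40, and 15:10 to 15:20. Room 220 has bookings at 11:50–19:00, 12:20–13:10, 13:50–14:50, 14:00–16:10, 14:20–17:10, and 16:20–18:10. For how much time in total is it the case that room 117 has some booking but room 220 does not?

A, merged: 02:00–09:20, 11:10–18:20.
B, merged: 11:50–19:00.
A \ B = 02:00–09:20, 11:10–11:50.
Total: 7 h 20 min + 40 min = 8 h.

8 h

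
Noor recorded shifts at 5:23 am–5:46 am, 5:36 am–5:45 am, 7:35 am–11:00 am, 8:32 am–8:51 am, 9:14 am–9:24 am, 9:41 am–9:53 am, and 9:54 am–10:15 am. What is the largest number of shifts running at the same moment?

2

At 5:36 am, 2 of the intervals are simultaneously active.
No point has more.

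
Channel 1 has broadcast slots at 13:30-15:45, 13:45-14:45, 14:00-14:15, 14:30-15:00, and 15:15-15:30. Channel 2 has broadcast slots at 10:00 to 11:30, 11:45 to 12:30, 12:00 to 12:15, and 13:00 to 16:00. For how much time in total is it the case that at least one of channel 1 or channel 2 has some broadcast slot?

First set merges to 13:30–15:45.
Second set merges to 10:00–11:30, 11:45–12:30, 13:00–16:00.
A ∪ B = 10:00–11:30, 11:45–12:30, 13:00–16:00.
Total: 1 h 30 min + 45 min + 3 h = 5 h 15 min.

5 h 15 min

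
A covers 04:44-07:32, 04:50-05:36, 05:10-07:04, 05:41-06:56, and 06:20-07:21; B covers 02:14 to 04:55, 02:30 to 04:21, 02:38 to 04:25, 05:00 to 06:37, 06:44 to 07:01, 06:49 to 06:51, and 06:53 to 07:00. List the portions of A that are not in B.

04:55–05:00, 06:37–06:44, 07:01–07:32

Merge the first list: 04:44–07:32.
Merge the second list: 02:14–04:55, 05:00–06:37, 06:44–07:01.
04:44–07:32 \ B = 04:55–05:00, 06:37–06:44, 07:01–07:32.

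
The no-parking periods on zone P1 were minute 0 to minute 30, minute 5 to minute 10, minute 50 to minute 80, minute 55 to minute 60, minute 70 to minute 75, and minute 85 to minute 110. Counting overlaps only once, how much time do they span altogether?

Merged: minute 0 to minute 30, minute 50 to minute 80, minute 85 to minute 110.
Lengths: 30 minutes + 30 minutes + 25 minutes = 85 minutes.

85 minutes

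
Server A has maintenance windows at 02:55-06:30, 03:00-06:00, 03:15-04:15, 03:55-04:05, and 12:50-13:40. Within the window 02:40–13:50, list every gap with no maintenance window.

Covered (merged): 02:55–06:30, 12:50–13:40.
Uncovered inside 02:40–13:50: 02:40–02:55, 06:30–12:50, 13:40–13:50.

02:40–02:55, 06:30–12:50, 13:40–13:50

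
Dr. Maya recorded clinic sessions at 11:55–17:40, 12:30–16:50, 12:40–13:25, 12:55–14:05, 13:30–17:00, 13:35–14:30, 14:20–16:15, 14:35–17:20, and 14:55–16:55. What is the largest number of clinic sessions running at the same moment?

6

Sweep endpoints in order; track running count of active intervals.
Peak of 6 reached at 14:55.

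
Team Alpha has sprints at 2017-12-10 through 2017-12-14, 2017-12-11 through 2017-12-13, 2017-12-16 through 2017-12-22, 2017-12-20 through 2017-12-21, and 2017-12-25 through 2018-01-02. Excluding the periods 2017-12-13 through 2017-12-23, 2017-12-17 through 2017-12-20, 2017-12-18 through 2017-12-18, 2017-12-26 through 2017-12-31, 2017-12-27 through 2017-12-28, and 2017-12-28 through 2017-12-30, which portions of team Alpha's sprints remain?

2017-12-10 through 2017-12-12, 2017-12-25 through 2017-12-25, 2018-01-01 through 2018-01-02

A, merged: 2017-12-10 through 2017-12-14, 2017-12-16 through 2017-12-22, 2017-12-25 through 2018-01-02.
B, merged: 2017-12-13 through 2017-12-23, 2017-12-26 through 2017-12-31.
2017-12-10 through 2017-12-14 with B removed leaves 2017-12-10 through 2017-12-12.
2017-12-16 through 2017-12-22 lies entirely inside B → drops out.
2017-12-25 through 2018-01-02 with B removed leaves 2017-12-25 through 2017-12-25, 2018-01-01 through 2018-01-02.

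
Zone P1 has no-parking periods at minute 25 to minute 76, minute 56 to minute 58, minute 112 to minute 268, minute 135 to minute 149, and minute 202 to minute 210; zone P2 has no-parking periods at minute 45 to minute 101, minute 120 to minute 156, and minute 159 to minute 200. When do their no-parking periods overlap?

minute 45 to minute 76, minute 120 to minute 156, minute 159 to minute 200

Merge the first list: minute 25 to minute 76, minute 112 to minute 268.
minute 25 to minute 76 ∩ B → minute 45 to minute 76.
minute 112 to minute 268 ∩ B → minute 120 to minute 156, minute 159 to minute 200.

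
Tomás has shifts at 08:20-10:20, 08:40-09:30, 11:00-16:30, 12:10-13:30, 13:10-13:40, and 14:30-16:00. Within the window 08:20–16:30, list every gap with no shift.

The merged coverage is 08:20–10:20, 11:00–16:30.
Uncovered inside 08:20–16:30: 10:20–11:00.

10:20–11:00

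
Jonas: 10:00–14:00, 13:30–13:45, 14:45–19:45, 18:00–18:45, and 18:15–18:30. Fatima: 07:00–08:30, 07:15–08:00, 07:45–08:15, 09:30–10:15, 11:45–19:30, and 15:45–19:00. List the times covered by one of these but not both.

A, merged: 10:00–14:00, 14:45–19:45.
B, merged: 07:00–08:30, 09:30–10:15, 11:45–19:30.
Only in the first: 10:15–11:45, 19:30–19:45.
Only in the second: 07:00–08:30, 09:30–10:00, 14:00–14:45.
Together these are the periods covered by exactly one.

07:00–08:30, 09:30–10:00, 10:15–11:45, 14:00–14:45, 19:30–19:45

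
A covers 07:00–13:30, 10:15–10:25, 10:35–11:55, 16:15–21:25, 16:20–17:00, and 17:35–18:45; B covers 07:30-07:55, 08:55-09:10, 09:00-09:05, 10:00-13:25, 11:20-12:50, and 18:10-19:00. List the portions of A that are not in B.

07:00–07:30, 07:55–08:55, 09:10–10:00, 13:25–13:30, 16:15–18:10, 19:00–21:25

A, merged: 07:00–13:30, 16:15–21:25.
B, merged: 07:30–07:55, 08:55–09:10, 10:00–13:25, 18:10–19:00.
07:00–13:30 \ B = 07:00–07:30, 07:55–08:55, 09:10–10:00, 13:25–13:30.
16:15–21:25 \ B = 16:15–18:10, 19:00–21:25.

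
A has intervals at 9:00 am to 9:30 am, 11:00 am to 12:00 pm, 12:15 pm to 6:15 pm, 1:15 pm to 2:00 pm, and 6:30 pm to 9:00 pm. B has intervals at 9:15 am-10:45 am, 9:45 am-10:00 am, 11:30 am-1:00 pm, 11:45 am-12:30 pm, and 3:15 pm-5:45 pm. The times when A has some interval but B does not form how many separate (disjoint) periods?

5

A, merged: 9:00 am–9:30 am, 11:00 am–12:00 pm, 12:15 pm–6:15 pm, 6:30 pm–9:00 pm.
B, merged: 9:15 am–10:45 am, 11:30 am–1:00 pm, 3:15 pm–5:45 pm.
A \ B = 9:00 am–9:15 am, 11:00 am–11:30 am, 1:00 pm–3:15 pm, 5:45 pm–6:15 pm, 6:30 pm–9:00 pm.
That is 5 disjoint pieces.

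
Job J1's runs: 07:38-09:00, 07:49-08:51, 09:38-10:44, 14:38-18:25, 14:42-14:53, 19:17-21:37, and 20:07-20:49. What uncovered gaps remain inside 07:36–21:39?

The merged coverage is 07:38–09:00, 09:38–10:44, 14:38–18:25, 19:17–21:37.
Gaps within 07:36–21:39: 07:36–07:38, 09:00–09:38, 10:44–14:38, 18:25–19:17, 21:37–21:39.

07:36–07:38, 09:00–09:38, 10:44–14:38, 18:25–19:17, 21:37–21:39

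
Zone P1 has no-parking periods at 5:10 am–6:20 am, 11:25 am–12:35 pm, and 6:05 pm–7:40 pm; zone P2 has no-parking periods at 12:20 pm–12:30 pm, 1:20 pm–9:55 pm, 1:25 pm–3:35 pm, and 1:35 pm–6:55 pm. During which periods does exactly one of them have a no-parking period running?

5:10 am–6:20 am, 11:25 am–12:20 pm, 12:30 pm–12:35 pm, 1:20 pm–6:05 pm, 7:40 pm–9:55 pm

B, merged: 12:20 pm–12:30 pm, 1:20 pm–9:55 pm.
Only in the first: 5:10 am–6:20 am, 11:25 am–12:20 pm, 12:30 pm–12:35 pm.
Only in the second: 1:20 pm–6:05 pm, 7:40 pm–9:55 pm.
Together these are the periods covered by exactly one.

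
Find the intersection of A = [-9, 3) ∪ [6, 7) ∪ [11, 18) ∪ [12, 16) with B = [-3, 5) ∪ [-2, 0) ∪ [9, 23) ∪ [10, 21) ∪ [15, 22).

A, merged: [-9, 3), [6, 7), [11, 18).
B, merged: [-3, 5), [9, 23).
[-9, 3) overlaps B on [-3, 3).
[6, 7) falls entirely outside B.
[11, 18) overlaps B on [11, 18).

[-3, 3) ∪ [11, 18)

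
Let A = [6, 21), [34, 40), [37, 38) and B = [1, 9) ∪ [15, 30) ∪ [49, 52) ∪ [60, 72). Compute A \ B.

[9, 15) ∪ [34, 40)

A, merged: [6, 21), [34, 40).
[6, 21) \ B = [9, 15).
[34, 40): nothing removed.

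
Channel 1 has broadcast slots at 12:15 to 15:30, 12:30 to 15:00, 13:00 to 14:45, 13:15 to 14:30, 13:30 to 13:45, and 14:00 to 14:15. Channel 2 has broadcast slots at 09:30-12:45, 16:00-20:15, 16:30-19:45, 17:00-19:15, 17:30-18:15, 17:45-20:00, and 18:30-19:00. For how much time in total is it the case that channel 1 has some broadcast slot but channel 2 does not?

2 h 45 min

Merge the first list: 12:15-15:30.
Merge the second list: 09:30-12:45, 16:00-20:15.
A \ B = 12:45-15:30.
Total: 2 h 45 min.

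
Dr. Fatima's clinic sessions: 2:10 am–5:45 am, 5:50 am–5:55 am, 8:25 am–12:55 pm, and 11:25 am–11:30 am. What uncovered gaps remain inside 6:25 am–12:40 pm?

Covered (merged): 2:10 am–5:45 am, 5:50 am–5:55 am, 8:25 am–12:55 pm.
Gaps within 6:25 am–12:40 pm: 6:25 am–8:25 am.

6:25 am–8:25 am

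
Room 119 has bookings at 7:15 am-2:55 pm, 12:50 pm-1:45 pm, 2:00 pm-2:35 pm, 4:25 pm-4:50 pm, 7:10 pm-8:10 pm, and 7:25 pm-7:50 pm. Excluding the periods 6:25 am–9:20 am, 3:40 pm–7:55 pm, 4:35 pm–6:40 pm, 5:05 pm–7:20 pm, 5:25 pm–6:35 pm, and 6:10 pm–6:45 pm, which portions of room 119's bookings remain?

Merge the first list: 7:15 am–2:55 pm, 4:25 pm–4:50 pm, 7:10 pm–8:10 pm.
Merge the second list: 6:25 am–9:20 am, 3:40 pm–7:55 pm.
7:15 am–2:55 pm with B removed leaves 9:20 am–2:55 pm.
4:25 pm–4:50 pm lies entirely inside B → drops out.
7:10 pm–8:10 pm with B removed leaves 7:55 pm–8:10 pm.

9:20 am–2:55 pm, 7:55 pm–8:10 pm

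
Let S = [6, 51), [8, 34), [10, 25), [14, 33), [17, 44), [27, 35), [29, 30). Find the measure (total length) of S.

45

Merged: [6, 51).
Length: 45.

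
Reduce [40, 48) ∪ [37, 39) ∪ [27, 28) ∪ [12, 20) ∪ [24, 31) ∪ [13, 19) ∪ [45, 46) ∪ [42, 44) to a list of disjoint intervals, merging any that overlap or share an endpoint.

[12, 20) ∪ [24, 31) ∪ [37, 39) ∪ [40, 48)

Sort by start: [12, 20), [13, 19), [24, 31), [27, 28), [37, 39), [40, 48), [42, 44), [45, 46).
[13, 19) overlaps/touches [12, 20) → extend to [12, 20).
[24, 31) is disjoint → start new block.
[27, 28) overlaps/touches [24, 31) → extend to [24, 31).
[37, 39) is disjoint → start new block.
[40, 48) is disjoint → start new block.
[42, 44) overlaps/touches [40, 48) → extend to [40, 48).
[45, 46) overlaps/touches [40, 48) → extend to [40, 48).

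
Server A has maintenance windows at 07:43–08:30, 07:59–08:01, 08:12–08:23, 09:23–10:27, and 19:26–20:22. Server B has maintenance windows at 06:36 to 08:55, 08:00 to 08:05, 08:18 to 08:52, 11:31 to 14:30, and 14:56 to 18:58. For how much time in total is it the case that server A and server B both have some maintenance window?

First set merges to 07:43–08:30, 09:23–10:27, 19:26–20:22.
Second set merges to 06:36–08:55, 11:31–14:30, 14:56–18:58.
A ∩ B = 07:43–08:30.
Total: 47 min.

47 min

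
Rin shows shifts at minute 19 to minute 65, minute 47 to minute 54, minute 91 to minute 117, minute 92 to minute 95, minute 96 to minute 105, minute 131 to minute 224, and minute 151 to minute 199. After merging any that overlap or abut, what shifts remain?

minute 19 to minute 65, minute 91 to minute 117, minute 131 to minute 224

minute 47 to minute 54 overlaps/touches minute 19 to minute 65 → extend to minute 19 to minute 65.
minute 91 to minute 117 is disjoint → start new block.
minute 92 to minute 95 overlaps/touches minute 91 to minute 117 → extend to minute 91 to minute 117.
minute 96 to minute 105 overlaps/touches minute 91 to minute 117 → extend to minute 91 to minute 117.
minute 131 to minute 224 is disjoint → start new block.
minute 151 to minute 199 overlaps/touches minute 131 to minute 224 → extend to minute 131 to minute 224.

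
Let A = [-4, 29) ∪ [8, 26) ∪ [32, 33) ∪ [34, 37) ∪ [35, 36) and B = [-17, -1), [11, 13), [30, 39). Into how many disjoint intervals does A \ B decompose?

2

First set merges to [-4, 29), [32, 33), [34, 37).
A \ B = [-1, 11), [13, 29).
That is 2 disjoint pieces.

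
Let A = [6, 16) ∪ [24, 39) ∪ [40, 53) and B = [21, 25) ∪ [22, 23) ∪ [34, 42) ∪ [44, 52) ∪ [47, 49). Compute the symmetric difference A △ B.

[6, 16) ∪ [21, 24) ∪ [25, 34) ∪ [39, 40) ∪ [42, 44) ∪ [52, 53)

B, merged: [21, 25), [34, 42), [44, 52).
A \ B = [6, 16), [25, 34), [42, 44), [52, 53).
B \ A = [21, 24), [39, 40).
Union of the two gives the symmetric difference.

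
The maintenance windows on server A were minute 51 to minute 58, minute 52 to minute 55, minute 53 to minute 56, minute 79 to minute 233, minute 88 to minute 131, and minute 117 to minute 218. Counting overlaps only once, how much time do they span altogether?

Merged: minute 51 to minute 58, minute 79 to minute 233.
Lengths: 7 minutes + 154 minutes = 161 minutes.

161 minutes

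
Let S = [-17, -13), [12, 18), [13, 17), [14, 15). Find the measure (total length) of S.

Merged: [-17, -13), [12, 18).
Lengths: 4 + 6 = 10.

10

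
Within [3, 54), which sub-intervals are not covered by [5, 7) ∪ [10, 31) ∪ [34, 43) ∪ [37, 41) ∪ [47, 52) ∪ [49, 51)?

Covered (merged): [5, 7), [10, 31), [34, 43), [47, 52).
Complement within [3, 54): [3, 5), [7, 10), [31, 34), [43, 47), [52, 54).

[3, 5) ∪ [7, 10) ∪ [31, 34) ∪ [43, 47) ∪ [52, 54)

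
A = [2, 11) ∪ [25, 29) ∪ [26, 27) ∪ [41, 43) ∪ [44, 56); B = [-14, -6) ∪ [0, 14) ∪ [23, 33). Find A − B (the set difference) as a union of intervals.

[41, 43) ∪ [44, 56)

First set merges to [2, 11), [25, 29), [41, 43), [44, 56).
[2, 11): entirely removed.
[25, 29): entirely removed.
[41, 43): nothing removed.
[44, 56): nothing removed.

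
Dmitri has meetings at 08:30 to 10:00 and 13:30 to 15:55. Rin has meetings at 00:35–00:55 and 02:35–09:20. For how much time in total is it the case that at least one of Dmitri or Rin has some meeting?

A ∪ B = 00:35-00:55, 02:35-10:00, 13:30-15:55.
Total: 20 min + 7 h 25 min + 2 h 25 min = 10 h 10 min.

10 h 10 min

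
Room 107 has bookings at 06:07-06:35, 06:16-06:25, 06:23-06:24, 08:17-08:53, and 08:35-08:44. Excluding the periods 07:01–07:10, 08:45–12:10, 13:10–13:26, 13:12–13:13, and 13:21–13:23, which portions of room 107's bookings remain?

Merge the first list: 06:07–06:35, 08:17–08:53.
Merge the second list: 07:01–07:10, 08:45–12:10, 13:10–13:26.
06:07–06:35 is untouched.
08:17–08:53 with B removed leaves 08:17–08:45.

06:07–06:35, 08:17–08:45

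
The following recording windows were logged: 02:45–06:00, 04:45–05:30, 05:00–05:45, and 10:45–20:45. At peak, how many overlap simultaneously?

Sweep endpoints in order; track running count of active intervals.
Peak of 3 reached at 05:00.

3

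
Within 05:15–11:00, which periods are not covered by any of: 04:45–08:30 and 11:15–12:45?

08:30–11:00

After merging, the occupied span is 04:45–08:30, 11:15–12:45.
Complement within 05:15–11:00: 08:30–11:00.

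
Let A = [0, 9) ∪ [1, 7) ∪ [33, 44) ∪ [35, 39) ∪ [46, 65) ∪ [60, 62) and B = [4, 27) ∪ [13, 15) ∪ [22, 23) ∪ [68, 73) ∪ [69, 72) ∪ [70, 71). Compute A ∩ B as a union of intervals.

[4, 9)

Merge the first list: [0, 9), [33, 44), [46, 65).
Merge the second list: [4, 27), [68, 73).
[0, 9) ∩ B → [4, 9).
[33, 44) meets no B interval.
[46, 65) meets no B interval.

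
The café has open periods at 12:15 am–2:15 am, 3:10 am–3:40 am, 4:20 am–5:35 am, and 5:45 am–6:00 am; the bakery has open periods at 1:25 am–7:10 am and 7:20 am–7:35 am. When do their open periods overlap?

1:25 am–2:15 am, 3:10 am–3:40 am, 4:20 am–5:35 am, 5:45 am–6:00 am

12:15 am–2:15 am meets the second set on 1:25 am–2:15 am.
3:10 am–3:40 am meets the second set on 3:10 am–3:40 am.
4:20 am–5:35 am meets the second set on 4:20 am–5:35 am.
5:45 am–6:00 am meets the second set on 5:45 am–6:00 am.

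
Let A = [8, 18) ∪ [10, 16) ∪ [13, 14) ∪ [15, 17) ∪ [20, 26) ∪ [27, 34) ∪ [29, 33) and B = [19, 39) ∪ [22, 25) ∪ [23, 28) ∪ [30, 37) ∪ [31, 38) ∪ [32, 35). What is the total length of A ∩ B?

First set merges to [8, 18), [20, 26), [27, 34).
Second set merges to [19, 39).
A ∩ B = [20, 26), [27, 34).
Total: 6 + 7 = 13.

13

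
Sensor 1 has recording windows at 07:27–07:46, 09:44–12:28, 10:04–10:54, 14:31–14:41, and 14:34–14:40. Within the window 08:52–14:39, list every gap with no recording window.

Covered (merged): 07:27-07:46, 09:44-12:28, 14:31-14:41.
Uncovered inside 08:52-14:39: 08:52-09:44, 12:28-14:31.

08:52-09:44, 12:28-14:31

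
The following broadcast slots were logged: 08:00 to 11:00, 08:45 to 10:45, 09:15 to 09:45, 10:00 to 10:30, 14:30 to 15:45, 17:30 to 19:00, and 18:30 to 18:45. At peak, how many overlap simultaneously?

Sweep endpoints in order; track running count of active intervals.
Peak of 3 reached at 09:15.

3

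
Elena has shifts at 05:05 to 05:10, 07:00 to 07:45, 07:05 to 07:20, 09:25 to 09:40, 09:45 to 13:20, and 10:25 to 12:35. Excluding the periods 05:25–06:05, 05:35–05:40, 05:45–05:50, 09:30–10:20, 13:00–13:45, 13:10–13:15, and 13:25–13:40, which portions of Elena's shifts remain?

A, merged: 05:05–05:10, 07:00–07:45, 09:25–09:40, 09:45–13:20.
B, merged: 05:25–06:05, 09:30–10:20, 13:00–13:45.
05:05–05:10 is untouched.
07:00–07:45 is untouched.
09:25–09:40 with B removed leaves 09:25–09:30.
09:45–13:20 with B removed leaves 10:20–13:00.

05:05–05:10, 07:00–07:45, 09:25–09:30, 10:20–13:00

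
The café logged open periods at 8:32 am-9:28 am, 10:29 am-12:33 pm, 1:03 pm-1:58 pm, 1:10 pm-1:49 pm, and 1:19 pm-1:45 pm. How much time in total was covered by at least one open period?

Merged: 8:32 am–9:28 am, 10:29 am–12:33 pm, 1:03 pm–1:58 pm.
Lengths: 56 min + 2 h 4 min + 55 min = 3 h 55 min.

3 h 55 min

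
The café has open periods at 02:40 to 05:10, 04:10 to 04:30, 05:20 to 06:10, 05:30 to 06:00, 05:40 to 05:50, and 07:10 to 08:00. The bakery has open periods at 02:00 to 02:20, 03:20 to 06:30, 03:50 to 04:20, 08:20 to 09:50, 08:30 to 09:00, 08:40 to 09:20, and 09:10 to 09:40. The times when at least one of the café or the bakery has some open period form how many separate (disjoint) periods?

First set merges to 02:40–05:10, 05:20–06:10, 07:10–08:00.
Second set merges to 02:00–02:20, 03:20–06:30, 08:20–09:50.
A ∪ B = 02:00–02:20, 02:40–06:30, 07:10–08:00, 08:20–09:50.
That is 4 disjoint pieces.

4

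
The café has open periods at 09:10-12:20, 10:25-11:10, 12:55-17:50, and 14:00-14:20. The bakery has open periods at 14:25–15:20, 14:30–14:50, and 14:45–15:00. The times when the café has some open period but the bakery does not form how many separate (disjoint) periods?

First set merges to 09:10–12:20, 12:55–17:50.
Second set merges to 14:25–15:20.
A \ B = 09:10–12:20, 12:55–14:25, 15:20–17:50.
That is 3 disjoint pieces.

3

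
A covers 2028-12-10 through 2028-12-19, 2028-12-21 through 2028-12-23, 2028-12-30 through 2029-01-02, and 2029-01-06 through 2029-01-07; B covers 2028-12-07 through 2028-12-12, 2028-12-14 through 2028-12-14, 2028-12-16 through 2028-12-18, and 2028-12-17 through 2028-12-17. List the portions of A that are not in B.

2028-12-13 through 2028-12-13, 2028-12-15 through 2028-12-15, 2028-12-19 through 2028-12-19, 2028-12-21 through 2028-12-23, 2028-12-30 through 2029-01-02, 2029-01-06 through 2029-01-07

B, merged: 2028-12-07 through 2028-12-12, 2028-12-14 through 2028-12-14, 2028-12-16 through 2028-12-18.
2028-12-10 through 2028-12-19 \ B = 2028-12-13 through 2028-12-13, 2028-12-15 through 2028-12-15, 2028-12-19 through 2028-12-19.
2028-12-21 through 2028-12-23: nothing removed.
2028-12-30 through 2029-01-02: nothing removed.
2029-01-06 through 2029-01-07: nothing removed.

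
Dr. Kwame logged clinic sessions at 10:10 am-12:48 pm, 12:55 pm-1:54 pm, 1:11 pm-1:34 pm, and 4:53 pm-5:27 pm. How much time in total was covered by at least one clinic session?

Merged: 10:10 am–12:48 pm, 12:55 pm–1:54 pm, 4:53 pm–5:27 pm.
Lengths: 2 h 38 min + 59 min + 34 min = 4 h 11 min.

4 h 11 min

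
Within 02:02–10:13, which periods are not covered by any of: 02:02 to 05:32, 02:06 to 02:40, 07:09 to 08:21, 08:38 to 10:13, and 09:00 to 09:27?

The merged coverage is 02:02–05:32, 07:09–08:21, 08:38–10:13.
Complement within 02:02–10:13: 05:32–07:09, 08:21–08:38.

05:32–07:09, 08:21–08:38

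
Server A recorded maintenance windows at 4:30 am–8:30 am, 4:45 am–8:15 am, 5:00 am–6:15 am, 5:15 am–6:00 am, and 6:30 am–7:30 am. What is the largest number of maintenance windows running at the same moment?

4

At 5:15 am, 4 of the intervals are simultaneously active.
No point has more.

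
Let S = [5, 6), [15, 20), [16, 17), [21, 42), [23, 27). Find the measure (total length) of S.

27

Merged: [5, 6), [15, 20), [21, 42).
Lengths: 1 + 5 + 21 = 27.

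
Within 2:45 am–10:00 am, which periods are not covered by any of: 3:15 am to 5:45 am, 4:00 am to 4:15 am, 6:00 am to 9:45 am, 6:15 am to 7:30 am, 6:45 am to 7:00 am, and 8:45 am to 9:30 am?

The merged coverage is 3:15 am–5:45 am, 6:00 am–9:45 am.
Complement within 2:45 am–10:00 am: 2:45 am–3:15 am, 5:45 am–6:00 am, 9:45 am–10:00 am.

2:45 am–3:15 am, 5:45 am–6:00 am, 9:45 am–10:00 am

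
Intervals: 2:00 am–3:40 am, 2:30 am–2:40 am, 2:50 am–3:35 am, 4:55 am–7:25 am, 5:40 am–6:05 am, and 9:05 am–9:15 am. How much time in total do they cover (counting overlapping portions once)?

Merged: 2:00 am-3:40 am, 4:55 am-7:25 am, 9:05 am-9:15 am.
Lengths: 1 h 40 min + 2 h 30 min + 10 min = 4 h 20 min.

4 h 20 min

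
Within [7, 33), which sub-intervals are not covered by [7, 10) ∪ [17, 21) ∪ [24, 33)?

Covered (merged): [7, 10), [17, 21), [24, 33).
Uncovered inside [7, 33): [10, 17), [21, 24).

[10, 17) ∪ [21, 24)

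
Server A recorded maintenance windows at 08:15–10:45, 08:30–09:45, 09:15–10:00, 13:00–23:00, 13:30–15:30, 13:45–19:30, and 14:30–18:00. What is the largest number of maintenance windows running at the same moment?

4

At 14:30, 4 of the intervals are simultaneously active.
No point has more.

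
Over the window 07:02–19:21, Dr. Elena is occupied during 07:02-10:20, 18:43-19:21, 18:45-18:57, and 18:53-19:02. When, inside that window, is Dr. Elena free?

After merging, the occupied span is 07:02-10:20, 18:43-19:21.
Uncovered inside 07:02-19:21: 10:20-18:43.

10:20-18:43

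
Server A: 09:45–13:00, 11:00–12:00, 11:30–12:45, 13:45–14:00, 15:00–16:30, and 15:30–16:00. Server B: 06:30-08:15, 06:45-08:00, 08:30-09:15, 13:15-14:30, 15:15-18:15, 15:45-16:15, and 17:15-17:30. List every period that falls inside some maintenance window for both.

13:45-14:00, 15:15-16:30

A, merged: 09:45-13:00, 13:45-14:00, 15:00-16:30.
B, merged: 06:30-08:15, 08:30-09:15, 13:15-14:30, 15:15-18:15.
09:45-13:00 falls entirely outside B.
13:45-14:00 overlaps B on 13:45-14:00.
15:00-16:30 overlaps B on 15:15-16:30.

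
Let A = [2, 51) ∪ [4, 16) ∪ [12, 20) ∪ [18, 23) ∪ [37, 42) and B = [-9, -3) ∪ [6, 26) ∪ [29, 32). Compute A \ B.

[2, 6) ∪ [26, 29) ∪ [32, 51)

Merge the first list: [2, 51).
[2, 51) with B removed leaves [2, 6), [26, 29), [32, 51).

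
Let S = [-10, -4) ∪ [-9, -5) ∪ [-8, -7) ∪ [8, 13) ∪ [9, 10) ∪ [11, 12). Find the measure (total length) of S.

Merged: [-10, -4), [8, 13).
Lengths: 6 + 5 = 11.

11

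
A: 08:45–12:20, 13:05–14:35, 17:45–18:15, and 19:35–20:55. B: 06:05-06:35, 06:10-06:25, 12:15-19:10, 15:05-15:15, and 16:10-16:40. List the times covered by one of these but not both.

06:05–06:35, 08:45–12:15, 12:20–13:05, 14:35–17:45, 18:15–19:10, 19:35–20:55

B, merged: 06:05–06:35, 12:15–19:10.
A but not B: 08:45–12:15, 19:35–20:55.
B but not A: 06:05–06:35, 12:20–13:05, 14:35–17:45, 18:15–19:10.
Combining gives A △ B.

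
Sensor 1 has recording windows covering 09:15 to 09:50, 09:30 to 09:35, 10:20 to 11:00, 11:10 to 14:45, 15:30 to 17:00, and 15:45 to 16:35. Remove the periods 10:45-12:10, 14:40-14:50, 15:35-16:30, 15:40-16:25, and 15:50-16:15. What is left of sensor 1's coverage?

09:15-09:50, 10:20-10:45, 12:10-14:40, 15:30-15:35, 16:30-17:00

First set merges to 09:15-09:50, 10:20-11:00, 11:10-14:45, 15:30-17:00.
Second set merges to 10:45-12:10, 14:40-14:50, 15:35-16:30.
09:15-09:50: no B overlap → unchanged.
10:20-11:00 minus B → 10:20-10:45.
11:10-14:45 minus B → 12:10-14:40.
15:30-17:00 minus B → 15:30-15:35, 16:30-17:00.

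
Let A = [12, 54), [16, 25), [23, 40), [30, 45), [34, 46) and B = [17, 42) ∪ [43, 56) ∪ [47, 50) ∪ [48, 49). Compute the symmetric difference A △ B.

Merge the first list: [12, 54).
Merge the second list: [17, 42), [43, 56).
A but not B: [12, 17), [42, 43).
B but not A: [54, 56).
Combining gives A △ B.

[12, 17) ∪ [42, 43) ∪ [54, 56)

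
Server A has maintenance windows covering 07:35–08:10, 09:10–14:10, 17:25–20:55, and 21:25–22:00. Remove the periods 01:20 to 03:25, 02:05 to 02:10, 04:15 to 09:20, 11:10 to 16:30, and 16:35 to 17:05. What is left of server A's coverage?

B, merged: 01:20-03:25, 04:15-09:20, 11:10-16:30, 16:35-17:05.
07:35-08:10 lies entirely inside B → drops out.
09:10-14:10 with B removed leaves 09:20-11:10.
17:25-20:55 is untouched.
21:25-22:00 is untouched.

09:20-11:10, 17:25-20:55, 21:25-22:00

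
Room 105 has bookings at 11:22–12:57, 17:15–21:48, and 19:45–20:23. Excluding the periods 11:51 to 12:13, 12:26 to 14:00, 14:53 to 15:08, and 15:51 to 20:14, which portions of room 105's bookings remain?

11:22-11:51, 12:13-12:26, 20:14-21:48

Merge the first list: 11:22-12:57, 17:15-21:48.
11:22-12:57 minus B → 11:22-11:51, 12:13-12:26.
17:15-21:48 minus B → 20:14-21:48.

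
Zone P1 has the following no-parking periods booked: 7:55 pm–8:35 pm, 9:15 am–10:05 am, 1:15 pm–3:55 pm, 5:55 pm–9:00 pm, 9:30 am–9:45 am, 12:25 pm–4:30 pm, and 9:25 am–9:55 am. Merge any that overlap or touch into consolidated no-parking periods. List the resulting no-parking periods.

Sort by start: 9:15 am–10:05 am, 9:25 am–9:55 am, 9:30 am–9:45 am, 12:25 pm–4:30 pm, 1:15 pm–3:55 pm, 5:55 pm–9:00 pm, 7:55 pm–8:35 pm.
9:25 am–9:55 am overlaps/touches 9:15 am–10:05 am → extend to 9:15 am–10:05 am.
9:30 am–9:45 am overlaps/touches 9:15 am–10:05 am → extend to 9:15 am–10:05 am.
12:25 pm–4:30 pm is disjoint → start new block.
1:15 pm–3:55 pm overlaps/touches 12:25 pm–4:30 pm → extend to 12:25 pm–4:30 pm.
5:55 pm–9:00 pm is disjoint → start new block.
7:55 pm–8:35 pm overlaps/touches 5:55 pm–9:00 pm → extend to 5:55 pm–9:00 pm.

9:15 am–10:05 am, 12:25 pm–4:30 pm, 5:55 pm–9:00 pm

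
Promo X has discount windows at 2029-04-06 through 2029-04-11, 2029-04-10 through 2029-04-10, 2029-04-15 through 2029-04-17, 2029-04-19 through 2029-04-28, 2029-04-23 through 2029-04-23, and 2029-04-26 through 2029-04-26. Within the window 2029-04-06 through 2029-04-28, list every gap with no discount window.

Covered (merged): 2029-04-06 through 2029-04-11, 2029-04-15 through 2029-04-17, 2029-04-19 through 2029-04-28.
Complement within 2029-04-06 through 2029-04-28: 2029-04-12 through 2029-04-14, 2029-04-18 through 2029-04-18.

2029-04-12 through 2029-04-14, 2029-04-18 through 2029-04-18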